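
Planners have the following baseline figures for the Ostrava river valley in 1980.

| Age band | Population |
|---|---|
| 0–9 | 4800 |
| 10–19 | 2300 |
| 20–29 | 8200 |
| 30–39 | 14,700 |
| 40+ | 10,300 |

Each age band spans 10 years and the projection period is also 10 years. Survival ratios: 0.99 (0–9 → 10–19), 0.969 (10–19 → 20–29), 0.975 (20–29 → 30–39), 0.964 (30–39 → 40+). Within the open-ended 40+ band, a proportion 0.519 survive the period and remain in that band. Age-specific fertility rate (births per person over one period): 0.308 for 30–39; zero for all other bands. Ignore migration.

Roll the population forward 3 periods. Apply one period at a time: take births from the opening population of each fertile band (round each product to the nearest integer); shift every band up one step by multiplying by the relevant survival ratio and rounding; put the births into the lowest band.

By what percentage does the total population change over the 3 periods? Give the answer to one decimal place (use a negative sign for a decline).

Let group 1 be 0–9 through group 5 = 40+.
Period 1:
Births: 14700 * 0.308 = 4528
Group 2: 4800 * 0.99 = 4752
Group 3: 2300 * 0.969 = 2229
Group 4: 8200 * 0.975 = 7995
Group 5: 14700 * 0.964 + 10300 * 0.519 = 14171 + 5346 = 19517
Population now: 0–9=4528, 10–19=4752, 20–29=2229, 30–39=7995, 40+=19517
Period 2:
Births: 7995 * 0.308 = 2462
Group 2: 4528 * 0.99 = 4483
Group 3: 4752 * 0.969 = 4605
Group 4: 2229 * 0.975 = 2173
Group 5: 7995 * 0.964 + 19517 * 0.519 = 7707 + 10129 = 17836
Population now: 0–9=2462, 10–19=4483, 20–29=4605, 30–39=2173, 40+=17836
Period 3:
Births: 2173 * 0.308 = 669
Group 2: 2462 * 0.99 = 2437
Group 3: 4483 * 0.969 = 4344
Group 4: 4605 * 0.975 = 4490
Group 5: 2173 * 0.964 + 17836 * 0.519 = 2095 + 9257 = 11352
Population now: 0–9=669, 10–19=2437, 20–29=4344, 30–39=4490, 40+=11352
Total: 40300 → 23292; change = -17008; percentage change = -42.2%

-42.2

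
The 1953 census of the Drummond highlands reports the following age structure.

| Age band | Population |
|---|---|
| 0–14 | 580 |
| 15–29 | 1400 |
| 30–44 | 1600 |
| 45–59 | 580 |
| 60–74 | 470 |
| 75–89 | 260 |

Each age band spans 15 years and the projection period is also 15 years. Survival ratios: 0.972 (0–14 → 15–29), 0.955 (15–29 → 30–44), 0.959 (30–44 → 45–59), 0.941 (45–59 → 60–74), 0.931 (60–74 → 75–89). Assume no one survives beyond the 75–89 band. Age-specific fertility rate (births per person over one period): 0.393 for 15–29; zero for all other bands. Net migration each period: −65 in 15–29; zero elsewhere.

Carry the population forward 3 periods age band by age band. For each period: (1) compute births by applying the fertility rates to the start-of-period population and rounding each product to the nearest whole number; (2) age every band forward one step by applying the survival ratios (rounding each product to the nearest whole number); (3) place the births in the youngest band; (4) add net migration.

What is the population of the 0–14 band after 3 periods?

185

(Groups numbered youngest = 1 to oldest = 6.)
After projecting period 1:
Births: 1400 × 0.393 = 550
Group 2: 580 × 0.972 = 564
Group 3: 1400 × 0.955 = 1337
Group 4: 1600 × 0.959 = 1534
Group 5: 580 × 0.941 = 546
Group 6: 470 × 0.931 = 438
Net migration: Group 2 − 65 → 499
Giving 550 / 499 / 1337 / 1534 / 546 / 438.
After projecting period 2:
Births: 499 × 0.393 = 196
Group 2: 550 × 0.972 = 535
Group 3: 499 × 0.955 = 477
Group 4: 1337 × 0.959 = 1282
Group 5: 1534 × 0.941 = 1443
Group 6: 546 × 0.931 = 508
Net migration: Group 2 − 65 → 470
Giving 196 / 470 / 477 / 1282 / 1443 / 508.
After projecting period 3:
Births: 470 × 0.393 = 185
Group 2: 196 × 0.972 = 191
Group 3: 470 × 0.955 = 449
Group 4: 477 × 0.959 = 457
Group 5: 1282 × 0.941 = 1206
Group 6: 1443 × 0.931 = 1343
Net migration: Group 2 − 65 → 126
Giving 185 / 126 / 449 / 457 / 1206 / 1343.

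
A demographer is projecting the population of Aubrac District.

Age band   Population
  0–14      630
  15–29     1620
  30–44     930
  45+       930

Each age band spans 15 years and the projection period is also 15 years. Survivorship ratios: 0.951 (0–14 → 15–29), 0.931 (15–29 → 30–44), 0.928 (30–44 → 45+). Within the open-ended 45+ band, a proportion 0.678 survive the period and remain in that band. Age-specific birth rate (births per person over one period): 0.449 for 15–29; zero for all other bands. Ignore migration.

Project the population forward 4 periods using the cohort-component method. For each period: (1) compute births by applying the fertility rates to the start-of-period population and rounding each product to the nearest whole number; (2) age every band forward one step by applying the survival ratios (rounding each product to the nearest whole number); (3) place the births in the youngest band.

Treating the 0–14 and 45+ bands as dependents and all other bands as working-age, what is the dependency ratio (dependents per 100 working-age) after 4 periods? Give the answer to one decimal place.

407.5

Numbering the bands 1..4 from youngest to oldest:
Period 1.
Births: 1620 × 0.449 = 727
Band 2: 630 × 0.951 = 599
Band 3: 1620 × 0.931 = 1508
Band 4: 930 × 0.928 + 930 × 0.678 = 863 + 631 = 1494
End of period: [727, 599, 1508, 1494]
Period 2.
Births: 599 × 0.449 = 269
Band 2: 727 × 0.951 = 691
Band 3: 599 × 0.931 = 558
Band 4: 1508 × 0.928 + 1494 × 0.678 = 1399 + 1013 = 2412
End of period: [269, 691, 558, 2412]
Period 3.
Births: 691 × 0.449 = 310
Band 2: 269 × 0.951 = 256
Band 3: 691 × 0.931 = 643
Band 4: 558 × 0.928 + 2412 × 0.678 = 518 + 1635 = 2153
End of period: [310, 256, 643, 2153]
Period 4.
Births: 256 × 0.449 = 115
Band 2: 310 × 0.951 = 295
Band 3: 256 × 0.931 = 238
Band 4: 643 × 0.928 + 2153 × 0.678 = 597 + 1460 = 2057
End of period: [115, 295, 238, 2057]
Dependents (band 0–14 + band 45+) = 115 + 2057 = 2172; working-age = 533; ratio = 2172/533 × 100 = 407.5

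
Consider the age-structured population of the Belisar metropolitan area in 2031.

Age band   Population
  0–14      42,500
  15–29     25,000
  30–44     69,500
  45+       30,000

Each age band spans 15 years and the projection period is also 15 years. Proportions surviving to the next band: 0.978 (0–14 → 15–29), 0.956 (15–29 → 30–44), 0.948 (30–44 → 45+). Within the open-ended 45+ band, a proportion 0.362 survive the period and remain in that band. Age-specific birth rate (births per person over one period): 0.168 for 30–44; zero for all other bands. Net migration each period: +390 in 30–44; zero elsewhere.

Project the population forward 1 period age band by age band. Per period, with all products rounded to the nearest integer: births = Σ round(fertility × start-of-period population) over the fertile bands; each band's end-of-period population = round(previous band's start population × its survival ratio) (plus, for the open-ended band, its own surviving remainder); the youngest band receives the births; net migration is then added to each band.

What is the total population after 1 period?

154277

Numbering the bands 1..4 from youngest to oldest:
After projecting period 1:
Births: 69500 * 0.168 = 11676
Band 2: 42500 * 0.978 = 41565
Band 3: 25000 * 0.956 = 23900
Band 4: 69500 * 0.948 + 30000 * 0.362 = 65886 + 10860 = 76746
Net migration: Band 3 + 390 → 24290
Population now: 0–14=11676, 15–29=41565, 30–44=24290, 45+=76746
Total after period 1: 11676 + 41565 + 24290 + 76746 = 154277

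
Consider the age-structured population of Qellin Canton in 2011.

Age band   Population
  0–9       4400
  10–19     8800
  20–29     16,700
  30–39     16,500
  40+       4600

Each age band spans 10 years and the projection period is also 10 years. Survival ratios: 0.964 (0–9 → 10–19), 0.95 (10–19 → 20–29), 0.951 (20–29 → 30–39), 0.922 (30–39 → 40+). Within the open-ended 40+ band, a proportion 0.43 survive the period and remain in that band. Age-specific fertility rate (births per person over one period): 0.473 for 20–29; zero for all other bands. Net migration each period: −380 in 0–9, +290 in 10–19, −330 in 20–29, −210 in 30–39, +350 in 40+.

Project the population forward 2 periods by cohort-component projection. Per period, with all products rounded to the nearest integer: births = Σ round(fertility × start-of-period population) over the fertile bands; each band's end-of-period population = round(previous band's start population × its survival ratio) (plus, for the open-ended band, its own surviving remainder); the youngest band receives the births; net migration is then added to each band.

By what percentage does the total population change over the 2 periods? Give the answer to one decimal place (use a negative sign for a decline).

Call the groups 1 to 5, youngest first.
[period 1]
Births: 16700 × 0.473 = 7899
Group 2: 4400 × 0.964 = 4242
Group 3: 8800 × 0.95 = 8360
Group 4: 16700 × 0.951 = 15882
Group 5: 16500 × 0.922 + 4600 × 0.43 = 15213 + 1978 = 17191
Net migration: Group 1 − 380 → 7519; Group 2 + 290 → 4532; Group 3 − 330 → 8030; Group 4 − 210 → 15672; Group 5 + 350 → 17541
Population now: 0–9=7519, 10–19=4532, 20–29=8030, 30–39=15672, 40+=17541
[period 2]
Births: 8030 × 0.473 = 3798
Group 2: 7519 × 0.964 = 7248
Group 3: 4532 × 0.95 = 4305
Group 4: 8030 × 0.951 = 7637
Group 5: 15672 × 0.922 + 17541 × 0.43 = 14450 + 7543 = 21993
Net migration: Group 1 − 380 → 3418; Group 2 + 290 → 7538; Group 3 − 330 → 3975; Group 4 − 210 → 7427; Group 5 + 350 → 22343
Population now: 0–9=3418, 10–19=7538, 20–29=3975, 30–39=7427, 40+=22343
Total: 51000 → 44701; change = -6299; percentage change = -12.4%

-12.4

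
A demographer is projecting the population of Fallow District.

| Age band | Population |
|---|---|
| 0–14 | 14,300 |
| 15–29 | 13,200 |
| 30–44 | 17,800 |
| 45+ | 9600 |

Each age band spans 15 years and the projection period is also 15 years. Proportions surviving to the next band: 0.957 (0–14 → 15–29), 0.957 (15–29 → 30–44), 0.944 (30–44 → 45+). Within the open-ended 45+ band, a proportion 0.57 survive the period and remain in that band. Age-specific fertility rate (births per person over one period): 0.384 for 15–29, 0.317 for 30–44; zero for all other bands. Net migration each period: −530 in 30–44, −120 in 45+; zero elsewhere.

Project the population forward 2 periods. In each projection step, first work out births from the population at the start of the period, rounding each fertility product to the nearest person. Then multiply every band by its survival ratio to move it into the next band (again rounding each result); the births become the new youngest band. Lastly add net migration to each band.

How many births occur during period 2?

Let group 1 be 0–14 through group 4 = 45+.
Period 1:
Births: 13200 × 0.384 = 5069 ; 17800 × 0.317 = 5643 ⇒ total 10712
Group 2: 14300 × 0.957 = 13685
Group 3: 13200 × 0.957 = 12632
Group 4: 17800 × 0.944 + 9600 × 0.57 = 16803 + 5472 = 22275
Net migration: Group 3 − 530 → 12102; Group 4 − 120 → 22155
End of period: [10712, 13685, 12102, 22155]
Period 2:
Births: 13685 × 0.384 = 5255 ; 12102 × 0.317 = 3836 ⇒ total 9091
Group 2: 10712 × 0.957 = 10251
Group 3: 13685 × 0.957 = 13097
Group 4: 12102 × 0.944 + 22155 × 0.57 = 11424 + 12628 = 24052
Net migration: Group 3 − 530 → 12567; Group 4 − 120 → 23932
End of period: [9091, 10251, 12567, 23932]

9091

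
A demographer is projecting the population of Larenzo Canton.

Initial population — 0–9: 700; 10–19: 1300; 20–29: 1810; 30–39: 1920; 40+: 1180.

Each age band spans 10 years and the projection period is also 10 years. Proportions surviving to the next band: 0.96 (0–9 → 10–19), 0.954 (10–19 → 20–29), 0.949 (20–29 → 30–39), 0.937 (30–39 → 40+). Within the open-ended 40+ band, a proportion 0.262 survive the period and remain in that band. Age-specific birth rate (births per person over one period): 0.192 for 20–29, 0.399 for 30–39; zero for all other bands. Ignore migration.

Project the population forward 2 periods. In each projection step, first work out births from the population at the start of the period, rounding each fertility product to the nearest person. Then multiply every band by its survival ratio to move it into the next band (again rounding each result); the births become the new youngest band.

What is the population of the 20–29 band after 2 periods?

Numbering the bands 1..5 from youngest to oldest:
After projecting period 1:
Births: 1810 * 0.192 = 348, 1920 * 0.399 = 766 → 1114
Band 2: 700 * 0.96 = 672
Band 3: 1300 * 0.954 = 1240
Band 4: 1810 * 0.949 = 1718
Band 5: 1920 * 0.937 + 1180 * 0.262 = 1799 + 309 = 2108
Population now: 0–9=1114, 10–19=672, 20–29=1240, 30–39=1718, 40+=2108
After projecting period 2:
Births: 1240 * 0.192 = 238, 1718 * 0.399 = 685 → 923
Band 2: 1114 * 0.96 = 1069
Band 3: 672 * 0.954 = 641
Band 4: 1240 * 0.949 = 1177
Band 5: 1718 * 0.937 + 2108 * 0.262 = 1610 + 552 = 2162
Population now: 0–9=923, 10–19=1069, 20–29=641, 30–39=1177, 40+=2162

641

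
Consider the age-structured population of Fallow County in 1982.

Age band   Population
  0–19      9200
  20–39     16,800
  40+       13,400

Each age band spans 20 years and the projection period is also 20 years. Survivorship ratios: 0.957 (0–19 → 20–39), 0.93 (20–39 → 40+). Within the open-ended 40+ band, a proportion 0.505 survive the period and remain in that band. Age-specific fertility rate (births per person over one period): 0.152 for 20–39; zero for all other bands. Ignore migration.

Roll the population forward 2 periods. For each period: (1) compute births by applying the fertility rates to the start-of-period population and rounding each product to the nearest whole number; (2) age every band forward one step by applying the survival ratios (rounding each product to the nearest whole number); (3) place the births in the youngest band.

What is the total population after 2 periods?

Numbering the groups 1..3 from youngest to oldest:
— Period 1 —
Births: 16800 × 0.152 = 2554
Group 2: 9200 × 0.957 = 8804
Group 3: 16800 × 0.93 + 13400 × 0.505 = 15624 + 6767 = 22391
End of period: [2554, 8804, 22391]
— Period 2 —
Births: 8804 × 0.152 = 1338
Group 2: 2554 × 0.957 = 2444
Group 3: 8804 × 0.93 + 22391 × 0.505 = 8188 + 11307 = 19495
End of period: [1338, 2444, 19495]
Total after period 2: 1338 + 2444 + 19495 = 23277

23277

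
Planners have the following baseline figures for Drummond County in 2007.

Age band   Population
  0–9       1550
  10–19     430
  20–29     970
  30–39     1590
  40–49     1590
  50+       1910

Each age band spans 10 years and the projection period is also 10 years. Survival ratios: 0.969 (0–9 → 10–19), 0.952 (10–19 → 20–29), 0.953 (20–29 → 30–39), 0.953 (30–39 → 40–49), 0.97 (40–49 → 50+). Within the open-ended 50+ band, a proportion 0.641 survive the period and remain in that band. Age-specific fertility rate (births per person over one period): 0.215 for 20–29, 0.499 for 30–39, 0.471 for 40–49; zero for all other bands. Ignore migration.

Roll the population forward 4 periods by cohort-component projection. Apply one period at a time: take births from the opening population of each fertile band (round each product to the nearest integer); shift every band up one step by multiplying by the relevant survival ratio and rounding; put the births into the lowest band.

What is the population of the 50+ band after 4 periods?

Period 1.
Births: 970 × 0.215 = 209  |  1590 × 0.499 = 793  |  1590 × 0.471 = 749 — total 1751
10–19: 1550 × 0.969 = 1502
20–29: 430 × 0.952 = 409
30–39: 970 × 0.953 = 924
40–49: 1590 × 0.953 = 1515
50+: 1590 × 0.97 + 1910 × 0.641 = 1542 + 1224 = 2766
End of period: [1751, 1502, 409, 924, 1515, 2766]
Period 2.
Births: 409 × 0.215 = 88  |  924 × 0.499 = 461  |  1515 × 0.471 = 714 — total 1263
10–19: 1751 × 0.969 = 1697
20–29: 1502 × 0.952 = 1430
30–39: 409 × 0.953 = 390
40–49: 924 × 0.953 = 881
50+: 1515 × 0.97 + 2766 × 0.641 = 1470 + 1773 = 3243
End of period: [1263, 1697, 1430, 390, 881, 3243]
Period 3.
Births: 1430 × 0.215 = 307  |  390 × 0.499 = 195  |  881 × 0.471 = 415 — total 917
10–19: 1263 × 0.969 = 1224
20–29: 1697 × 0.952 = 1616
30–39: 1430 × 0.953 = 1363
40–49: 390 × 0.953 = 372
50+: 881 × 0.97 + 3243 × 0.641 = 855 + 2079 = 2934
End of period: [917, 1224, 1616, 1363, 372, 2934]
Period 4.
Births: 1616 × 0.215 = 347  |  1363 × 0.499 = 680  |  372 × 0.471 = 175 — total 1202
10–19: 917 × 0.969 = 889
20–29: 1224 × 0.952 = 1165
30–39: 1616 × 0.953 = 1540
40–49: 1363 × 0.953 = 1299
50+: 372 × 0.97 + 2934 × 0.641 = 361 + 1881 = 2242
End of period: [1202, 889, 1165, 1540, 1299, 2242]

2242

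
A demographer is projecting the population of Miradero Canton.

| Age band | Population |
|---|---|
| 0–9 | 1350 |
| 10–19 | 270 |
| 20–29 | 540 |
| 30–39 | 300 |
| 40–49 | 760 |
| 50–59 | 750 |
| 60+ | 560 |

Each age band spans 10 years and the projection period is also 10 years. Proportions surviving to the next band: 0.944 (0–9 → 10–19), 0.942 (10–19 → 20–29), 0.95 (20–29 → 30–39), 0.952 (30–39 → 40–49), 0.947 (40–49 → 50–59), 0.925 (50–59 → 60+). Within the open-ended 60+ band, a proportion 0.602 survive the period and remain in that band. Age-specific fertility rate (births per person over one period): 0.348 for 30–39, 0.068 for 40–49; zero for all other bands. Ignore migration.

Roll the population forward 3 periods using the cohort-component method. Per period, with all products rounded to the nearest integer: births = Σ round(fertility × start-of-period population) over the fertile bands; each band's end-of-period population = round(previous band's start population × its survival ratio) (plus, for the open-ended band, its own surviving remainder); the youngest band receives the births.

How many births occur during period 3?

Period 1.
Births: 300 × 0.348 = 104, 760 × 0.068 = 52 ⇒ total 156
10–19: 1350 × 0.944 = 1274
20–29: 270 × 0.942 = 254
30–39: 540 × 0.95 = 513
40–49: 300 × 0.952 = 286
50–59: 760 × 0.947 = 720
60+: 750 × 0.925 + 560 × 0.602 = 694 + 337 = 1031
→ [156, 1274, 254, 513, 286, 720, 1031]
Period 2.
Births: 513 × 0.348 = 179, 286 × 0.068 = 19 ⇒ total 198
10–19: 156 × 0.944 = 147
20–29: 1274 × 0.942 = 1200
30–39: 254 × 0.95 = 241
40–49: 513 × 0.952 = 488
50–59: 286 × 0.947 = 271
60+: 720 × 0.925 + 1031 × 0.602 = 666 + 621 = 1287
→ [198, 147, 1200, 241, 488, 271, 1287]
Period 3.
Births: 241 × 0.348 = 84, 488 × 0.068 = 33 ⇒ total 117
10–19: 198 × 0.944 = 187
20–29: 147 × 0.942 = 138
30–39: 1200 × 0.95 = 1140
40–49: 241 × 0.952 = 229
50–59: 488 × 0.947 = 462
60+: 271 × 0.925 + 1287 × 0.602 = 251 + 775 = 1026
→ [117, 187, 138, 1140, 229, 462, 1026]

117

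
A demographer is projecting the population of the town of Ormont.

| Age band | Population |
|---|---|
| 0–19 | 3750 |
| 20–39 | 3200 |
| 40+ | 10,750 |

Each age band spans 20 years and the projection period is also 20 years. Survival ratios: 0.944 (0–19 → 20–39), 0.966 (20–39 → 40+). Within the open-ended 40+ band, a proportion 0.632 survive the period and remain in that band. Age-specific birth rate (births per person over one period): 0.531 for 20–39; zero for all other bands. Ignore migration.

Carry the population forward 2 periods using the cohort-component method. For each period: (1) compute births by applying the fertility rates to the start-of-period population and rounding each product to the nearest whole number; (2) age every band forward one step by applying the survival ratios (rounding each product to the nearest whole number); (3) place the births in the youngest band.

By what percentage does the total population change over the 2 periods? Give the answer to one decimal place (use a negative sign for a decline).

-25.7

Period 1.
Births: 3200 * 0.531 = 1699
20–39: 3750 * 0.944 = 3540
40+: 3200 * 0.966 + 10750 * 0.632 = 3091 + 6794 = 9885
Giving 1699 / 3540 / 9885.
Period 2.
Births: 3540 * 0.531 = 1880
20–39: 1699 * 0.944 = 1604
40+: 3540 * 0.966 + 9885 * 0.632 = 3420 + 6247 = 9667
Giving 1880 / 1604 / 9667.
Total: 17700 → 13151; change = -4549; percentage change = -25.7%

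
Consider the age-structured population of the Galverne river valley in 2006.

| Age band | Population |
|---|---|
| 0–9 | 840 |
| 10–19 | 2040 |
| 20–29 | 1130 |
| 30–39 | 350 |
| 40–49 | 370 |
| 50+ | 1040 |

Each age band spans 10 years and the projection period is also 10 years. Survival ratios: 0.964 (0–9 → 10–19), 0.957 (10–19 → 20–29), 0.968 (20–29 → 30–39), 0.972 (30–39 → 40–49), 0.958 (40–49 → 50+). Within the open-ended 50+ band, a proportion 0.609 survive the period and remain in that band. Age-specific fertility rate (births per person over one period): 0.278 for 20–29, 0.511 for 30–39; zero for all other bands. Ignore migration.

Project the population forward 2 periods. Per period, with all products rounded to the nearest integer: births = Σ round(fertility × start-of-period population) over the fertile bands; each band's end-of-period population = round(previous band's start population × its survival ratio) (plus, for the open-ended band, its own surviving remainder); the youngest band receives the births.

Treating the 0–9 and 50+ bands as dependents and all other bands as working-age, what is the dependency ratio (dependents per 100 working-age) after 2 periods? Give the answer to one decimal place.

— Period 1 —
Births: 1130 * 0.278 = 314  |  350 * 0.511 = 179 ⇒ total 493
10–19: 840 * 0.964 = 810
20–29: 2040 * 0.957 = 1952
30–39: 1130 * 0.968 = 1094
40–49: 350 * 0.972 = 340
50+: 370 * 0.958 + 1040 * 0.609 = 354 + 633 = 987
Giving 493 / 810 / 1952 / 1094 / 340 / 987.
— Period 2 —
Births: 1952 * 0.278 = 543  |  1094 * 0.511 = 559 ⇒ total 1102
10–19: 493 * 0.964 = 475
20–29: 810 * 0.957 = 775
30–39: 1952 * 0.968 = 1890
40–49: 1094 * 0.972 = 1063
50+: 340 * 0.958 + 987 * 0.609 = 326 + 601 = 927
Giving 1102 / 475 / 775 / 1890 / 1063 / 927.
Dependents (band 0–9 + band 50+) = 1102 + 927 = 2029; working-age = 4203; ratio = 2029/4203 × 100 = 48.3

48.3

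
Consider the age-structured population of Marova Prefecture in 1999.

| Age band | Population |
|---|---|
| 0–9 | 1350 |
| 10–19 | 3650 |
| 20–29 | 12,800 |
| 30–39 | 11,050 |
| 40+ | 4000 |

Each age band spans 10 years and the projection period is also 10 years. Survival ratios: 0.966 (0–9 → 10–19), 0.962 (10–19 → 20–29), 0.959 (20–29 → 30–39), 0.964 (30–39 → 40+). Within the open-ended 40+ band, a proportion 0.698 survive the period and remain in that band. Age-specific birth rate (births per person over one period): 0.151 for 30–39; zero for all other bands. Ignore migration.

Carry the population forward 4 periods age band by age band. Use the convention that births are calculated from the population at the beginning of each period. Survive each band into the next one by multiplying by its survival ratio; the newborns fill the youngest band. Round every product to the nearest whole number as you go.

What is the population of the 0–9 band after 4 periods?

182

— Period 1 —
Births: 11050 × 0.151 = 1669
10–19: 1350 × 0.966 = 1304
20–29: 3650 × 0.962 = 3511
30–39: 12800 × 0.959 = 12275
40+: 11050 × 0.964 + 4000 × 0.698 = 10652 + 2792 = 13444
Population now: 0–9=1669, 10–19=1304, 20–29=3511, 30–39=12275, 40+=13444
— Period 2 —
Births: 12275 × 0.151 = 1854
10–19: 1669 × 0.966 = 1612
20–29: 1304 × 0.962 = 1254
30–39: 3511 × 0.959 = 3367
40+: 12275 × 0.964 + 13444 × 0.698 = 11833 + 9384 = 21217
Population now: 0–9=1854, 10–19=1612, 20–29=1254, 30–39=3367, 40+=21217
— Period 3 —
Births: 3367 × 0.151 = 508
10–19: 1854 × 0.966 = 1791
20–29: 1612 × 0.962 = 1551
30–39: 1254 × 0.959 = 1203
40+: 3367 × 0.964 + 21217 × 0.698 = 3246 + 14809 = 18055
Population now: 0–9=508, 10–19=1791, 20–29=1551, 30–39=1203, 40+=18055
— Period 4 —
Births: 1203 × 0.151 = 182
10–19: 508 × 0.966 = 491
20–29: 1791 × 0.962 = 1723
30–39: 1551 × 0.959 = 1487
40+: 1203 × 0.964 + 18055 × 0.698 = 1160 + 12602 = 13762
Population now: 0–9=182, 10–19=491, 20–29=1723, 30–39=1487, 40+=13762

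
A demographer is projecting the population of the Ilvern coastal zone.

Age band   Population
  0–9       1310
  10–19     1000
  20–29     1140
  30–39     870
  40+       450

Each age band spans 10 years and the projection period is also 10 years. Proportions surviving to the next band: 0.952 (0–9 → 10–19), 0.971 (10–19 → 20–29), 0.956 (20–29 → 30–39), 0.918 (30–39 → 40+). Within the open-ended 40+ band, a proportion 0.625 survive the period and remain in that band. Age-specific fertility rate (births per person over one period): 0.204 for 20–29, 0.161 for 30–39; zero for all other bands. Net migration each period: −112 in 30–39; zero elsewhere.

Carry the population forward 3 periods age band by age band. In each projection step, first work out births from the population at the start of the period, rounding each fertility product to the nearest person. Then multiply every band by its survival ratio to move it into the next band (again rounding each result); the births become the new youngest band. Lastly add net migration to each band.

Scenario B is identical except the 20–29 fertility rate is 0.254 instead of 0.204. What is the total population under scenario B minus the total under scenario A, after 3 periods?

160

[period 1]
Births: 1140 * 0.204 = 233, 870 * 0.161 = 140 — total 373
10–19: 1310 * 0.952 = 1247
20–29: 1000 * 0.971 = 971
30–39: 1140 * 0.956 = 1090
40+: 870 * 0.918 + 450 * 0.625 = 799 + 281 = 1080
Net migration: 30–39 − 112 → 978
End of period: [373, 1247, 971, 978, 1080]
[period 2]
Births: 971 * 0.204 = 198, 978 * 0.161 = 157 — total 355
10–19: 373 * 0.952 = 355
20–29: 1247 * 0.971 = 1211
30–39: 971 * 0.956 = 928
40+: 978 * 0.918 + 1080 * 0.625 = 898 + 675 = 1573
Net migration: 30–39 − 112 → 816
End of period: [355, 355, 1211, 816, 1573]
[period 3]
Births: 1211 * 0.204 = 247, 816 * 0.161 = 131 — total 378
10–19: 355 * 0.952 = 338
20–29: 355 * 0.971 = 345
30–39: 1211 * 0.956 = 1158
40+: 816 * 0.918 + 1573 * 0.625 = 749 + 983 = 1732
Net migration: 30–39 − 112 → 1046
End of period: [378, 338, 345, 1046, 1732]
Scenario A total after 3 periods: 3839
Scenario B projection —
[period 1]
Births: 1140 * 0.254 = 290, 870 * 0.161 = 140 — total 430
10–19: 1310 * 0.952 = 1247
20–29: 1000 * 0.971 = 971
30–39: 1140 * 0.956 = 1090
40+: 870 * 0.918 + 450 * 0.625 = 799 + 281 = 1080
Net migration: 30–39 − 112 → 978
End of period: [430, 1247, 971, 978, 1080]
[period 2]
Births: 971 * 0.254 = 247, 978 * 0.161 = 157 — total 404
10–19: 430 * 0.952 = 409
20–29: 1247 * 0.971 = 1211
30–39: 971 * 0.956 = 928
40+: 978 * 0.918 + 1080 * 0.625 = 898 + 675 = 1573
Net migration: 30–39 − 112 → 816
End of period: [404, 409, 1211, 816, 1573]
[period 3]
Births: 1211 * 0.254 = 308, 816 * 0.161 = 131 — total 439
10–19: 404 * 0.952 = 385
20–29: 409 * 0.971 = 397
30–39: 1211 * 0.956 = 1158
40+: 816 * 0.918 + 1573 * 0.625 = 749 + 983 = 1732
Net migration: 30–39 − 112 → 1046
End of period: [439, 385, 397, 1046, 1732]
Scenario B total after 3 periods: 3999
Difference B − A = 3999 − 3839 = 160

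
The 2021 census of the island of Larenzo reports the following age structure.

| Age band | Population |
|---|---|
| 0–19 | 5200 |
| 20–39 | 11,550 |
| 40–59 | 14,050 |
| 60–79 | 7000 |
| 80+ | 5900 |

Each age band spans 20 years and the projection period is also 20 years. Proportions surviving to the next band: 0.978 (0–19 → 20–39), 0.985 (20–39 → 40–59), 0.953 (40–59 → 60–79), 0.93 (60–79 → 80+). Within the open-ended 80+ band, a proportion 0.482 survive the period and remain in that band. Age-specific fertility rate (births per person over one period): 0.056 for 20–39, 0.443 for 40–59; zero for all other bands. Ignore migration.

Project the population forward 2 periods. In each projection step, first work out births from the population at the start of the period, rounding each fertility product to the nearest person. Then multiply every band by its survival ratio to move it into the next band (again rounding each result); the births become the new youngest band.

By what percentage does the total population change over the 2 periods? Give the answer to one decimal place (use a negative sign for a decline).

Numbering the bands 1..5 from youngest to oldest:
Period 1:
Births: 11550 × 0.056 = 647, 14050 × 0.443 = 6224 → 6871
Band 2: 5200 × 0.978 = 5086
Band 3: 11550 × 0.985 = 11377
Band 4: 14050 × 0.953 = 13390
Band 5: 7000 × 0.93 + 5900 × 0.482 = 6510 + 2844 = 9354
Population now: 0–19=6871, 20–39=5086, 40–59=11377, 60–79=13390, 80+=9354
Period 2:
Births: 5086 × 0.056 = 285, 11377 × 0.443 = 5040 → 5325
Band 2: 6871 × 0.978 = 6720
Band 3: 5086 × 0.985 = 5010
Band 4: 11377 × 0.953 = 10842
Band 5: 13390 × 0.93 + 9354 × 0.482 = 12453 + 4509 = 16962
Population now: 0–19=5325, 20–39=6720, 40–59=5010, 60–79=10842, 80+=16962
Total: 43700 → 44859; change = 1159; percentage change = 2.7%

2.7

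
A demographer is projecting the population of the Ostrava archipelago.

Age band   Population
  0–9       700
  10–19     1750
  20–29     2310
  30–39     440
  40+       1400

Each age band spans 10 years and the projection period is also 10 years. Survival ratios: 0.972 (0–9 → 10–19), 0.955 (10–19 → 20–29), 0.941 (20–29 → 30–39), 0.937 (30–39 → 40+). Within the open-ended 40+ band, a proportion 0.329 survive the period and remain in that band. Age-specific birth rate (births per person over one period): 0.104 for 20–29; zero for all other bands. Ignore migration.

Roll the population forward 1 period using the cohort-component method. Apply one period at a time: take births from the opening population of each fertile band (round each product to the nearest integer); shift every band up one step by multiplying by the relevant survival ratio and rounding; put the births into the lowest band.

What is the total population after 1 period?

5638

Period 1.
Births: 2310 × 0.104 = 240
10–19: 700 × 0.972 = 680
20–29: 1750 × 0.955 = 1671
30–39: 2310 × 0.941 = 2174
40+: 440 × 0.937 + 1400 × 0.329 = 412 + 461 = 873
End of period: [240, 680, 1671, 2174, 873]
Total after period 1: 240 + 680 + 1671 + 2174 + 873 = 5638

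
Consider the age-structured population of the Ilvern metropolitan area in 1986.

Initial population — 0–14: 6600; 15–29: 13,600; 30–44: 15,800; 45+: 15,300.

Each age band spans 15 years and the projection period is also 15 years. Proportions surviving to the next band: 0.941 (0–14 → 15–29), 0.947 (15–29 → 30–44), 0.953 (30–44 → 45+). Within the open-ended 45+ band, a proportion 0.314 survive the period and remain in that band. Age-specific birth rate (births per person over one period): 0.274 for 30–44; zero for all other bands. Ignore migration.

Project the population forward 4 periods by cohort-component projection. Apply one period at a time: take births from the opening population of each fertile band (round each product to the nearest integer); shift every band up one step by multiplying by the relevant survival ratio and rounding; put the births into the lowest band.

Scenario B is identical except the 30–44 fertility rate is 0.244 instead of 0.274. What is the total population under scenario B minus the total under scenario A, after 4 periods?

Let group 1 be 0–14 through group 4 = 45+.
— Period 1 —
Births: 15800 × 0.274 = 4329
Group 2: 6600 × 0.941 = 6211
Group 3: 13600 × 0.947 = 12879
Group 4: 15800 × 0.953 + 15300 × 0.314 = 15057 + 4804 = 19861
Giving 4329 / 6211 / 12879 / 19861.
— Period 2 —
Births: 12879 × 0.274 = 3529
Group 2: 4329 × 0.941 = 4074
Group 3: 6211 × 0.947 = 5882
Group 4: 12879 × 0.953 + 19861 × 0.314 = 12274 + 6236 = 18510
Giving 3529 / 4074 / 5882 / 18510.
— Period 3 —
Births: 5882 × 0.274 = 1612
Group 2: 3529 × 0.941 = 3321
Group 3: 4074 × 0.947 = 3858
Group 4: 5882 × 0.953 + 18510 × 0.314 = 5606 + 5812 = 11418
Giving 1612 / 3321 / 3858 / 11418.
— Period 4 —
Births: 3858 × 0.274 = 1057
Group 2: 1612 × 0.941 = 1517
Group 3: 3321 × 0.947 = 3145
Group 4: 3858 × 0.953 + 11418 × 0.314 = 3677 + 3585 = 7262
Giving 1057 / 1517 / 3145 / 7262.
Scenario A total after 4 periods: 12981
Scenario B projection —
— Period 1 —
Births: 15800 × 0.244 = 3855
Group 2: 6600 × 0.941 = 6211
Group 3: 13600 × 0.947 = 12879
Group 4: 15800 × 0.953 + 15300 × 0.314 = 15057 + 4804 = 19861
Giving 3855 / 6211 / 12879 / 19861.
— Period 2 —
Births: 12879 × 0.244 = 3142
Group 2: 3855 × 0.941 = 3628
Group 3: 6211 × 0.947 = 5882
Group 4: 12879 × 0.953 + 19861 × 0.314 = 12274 + 6236 = 18510
Giving 3142 / 3628 / 5882 / 18510.
— Period 3 —
Births: 5882 × 0.244 = 1435
Group 2: 3142 × 0.941 = 2957
Group 3: 3628 × 0.947 = 3436
Group 4: 5882 × 0.953 + 18510 × 0.314 = 5606 + 5812 = 11418
Giving 1435 / 2957 / 3436 / 11418.
— Period 4 —
Births: 3436 × 0.244 = 838
Group 2: 1435 × 0.941 = 1350
Group 3: 2957 × 0.947 = 2800
Group 4: 3436 × 0.953 + 11418 × 0.314 = 3275 + 3585 = 6860
Giving 838 / 1350 / 2800 / 6860.
Scenario B total after 4 periods: 11848
Difference B − A = 11848 − 12981 = -1133

-1133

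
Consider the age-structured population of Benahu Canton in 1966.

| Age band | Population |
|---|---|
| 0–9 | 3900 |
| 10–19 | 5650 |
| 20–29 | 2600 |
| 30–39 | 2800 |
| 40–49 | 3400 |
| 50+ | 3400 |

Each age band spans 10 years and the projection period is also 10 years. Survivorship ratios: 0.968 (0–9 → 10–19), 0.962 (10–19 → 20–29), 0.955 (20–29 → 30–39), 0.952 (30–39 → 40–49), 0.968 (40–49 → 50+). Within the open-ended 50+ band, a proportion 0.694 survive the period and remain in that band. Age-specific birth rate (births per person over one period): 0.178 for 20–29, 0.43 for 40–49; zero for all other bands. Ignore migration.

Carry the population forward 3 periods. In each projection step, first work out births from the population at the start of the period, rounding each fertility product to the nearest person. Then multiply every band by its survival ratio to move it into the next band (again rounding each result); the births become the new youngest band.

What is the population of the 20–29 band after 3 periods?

Numbering the groups 1..6 from youngest to oldest:
— Period 1 —
Births: 2600 × 0.178 = 463 ; 3400 × 0.43 = 1462 ⇒ total 1925
Group 2: 3900 × 0.968 = 3775
Group 3: 5650 × 0.962 = 5435
Group 4: 2600 × 0.955 = 2483
Group 5: 2800 × 0.952 = 2666
Group 6: 3400 × 0.968 + 3400 × 0.694 = 3291 + 2360 = 5651
Giving 1925 / 3775 / 5435 / 2483 / 2666 / 5651.
— Period 2 —
Births: 5435 × 0.178 = 967 ; 2666 × 0.43 = 1146 ⇒ total 2113
Group 2: 1925 × 0.968 = 1863
Group 3: 3775 × 0.962 = 3632
Group 4: 5435 × 0.955 = 5190
Group 5: 2483 × 0.952 = 2364
Group 6: 2666 × 0.968 + 5651 × 0.694 = 2581 + 3922 = 6503
Giving 2113 / 1863 / 3632 / 5190 / 2364 / 6503.
— Period 3 —
Births: 3632 × 0.178 = 646 ; 2364 × 0.43 = 1017 ⇒ total 1663
Group 2: 2113 × 0.968 = 2045
Group 3: 1863 × 0.962 = 1792
Group 4: 3632 × 0.955 = 3469
Group 5: 5190 × 0.952 = 4941
Group 6: 2364 × 0.968 + 6503 × 0.694 = 2288 + 4513 = 6801
Giving 1663 / 2045 / 1792 / 3469 / 4941 / 6801.

1792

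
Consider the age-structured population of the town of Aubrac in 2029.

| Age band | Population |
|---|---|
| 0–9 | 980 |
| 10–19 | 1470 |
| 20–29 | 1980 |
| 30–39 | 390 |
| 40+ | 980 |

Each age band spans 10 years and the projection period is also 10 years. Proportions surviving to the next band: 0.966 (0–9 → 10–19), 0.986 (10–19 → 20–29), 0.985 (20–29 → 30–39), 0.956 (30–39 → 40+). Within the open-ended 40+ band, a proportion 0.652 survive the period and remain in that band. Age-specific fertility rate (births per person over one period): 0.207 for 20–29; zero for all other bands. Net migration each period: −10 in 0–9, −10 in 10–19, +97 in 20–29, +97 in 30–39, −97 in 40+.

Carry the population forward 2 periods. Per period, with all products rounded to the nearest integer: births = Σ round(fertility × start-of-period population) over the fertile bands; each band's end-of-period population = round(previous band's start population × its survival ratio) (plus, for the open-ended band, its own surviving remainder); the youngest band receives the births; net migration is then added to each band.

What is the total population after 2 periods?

Period 1:
Births: 1980 × 0.207 = 410
10–19: 980 × 0.966 = 947
20–29: 1470 × 0.986 = 1449
30–39: 1980 × 0.985 = 1950
40+: 390 × 0.956 + 980 × 0.652 = 373 + 639 = 1012
Net migration: 0–9 − 10 → 400; 10–19 − 10 → 937; 20–29 + 97 → 1546; 30–39 + 97 → 2047; 40+ − 97 → 915
Population now: 0–9=400, 10–19=937, 20–29=1546, 30–39=2047, 40+=915
Period 2:
Births: 1546 × 0.207 = 320
10–19: 400 × 0.966 = 386
20–29: 937 × 0.986 = 924
30–39: 1546 × 0.985 = 1523
40+: 2047 × 0.956 + 915 × 0.652 = 1957 + 597 = 2554
Net migration: 0–9 − 10 → 310; 10–19 − 10 → 376; 20–29 + 97 → 1021; 30–39 + 97 → 1620; 40+ − 97 → 2457
Population now: 0–9=310, 10–19=376, 20–29=1021, 30–39=1620, 40+=2457
Total after period 2: 310 + 376 + 1021 + 1620 + 2457 = 5784

5784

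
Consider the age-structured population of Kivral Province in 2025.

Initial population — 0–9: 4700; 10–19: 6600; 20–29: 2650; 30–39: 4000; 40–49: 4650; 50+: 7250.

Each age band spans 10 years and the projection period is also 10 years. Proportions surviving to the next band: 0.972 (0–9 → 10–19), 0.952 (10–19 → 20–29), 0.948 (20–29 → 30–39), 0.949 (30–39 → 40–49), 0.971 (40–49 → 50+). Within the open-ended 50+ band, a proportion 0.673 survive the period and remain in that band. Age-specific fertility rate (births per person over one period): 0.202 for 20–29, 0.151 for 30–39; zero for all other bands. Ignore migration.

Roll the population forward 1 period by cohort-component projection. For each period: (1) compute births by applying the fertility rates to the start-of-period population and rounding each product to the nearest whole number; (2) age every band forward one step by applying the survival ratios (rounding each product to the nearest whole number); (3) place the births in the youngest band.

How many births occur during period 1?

1139

— Period 1 —
Births: 2650 × 0.202 = 535 ; 4000 × 0.151 = 604 ⇒ total 1139
10–19: 4700 × 0.972 = 4568
20–29: 6600 × 0.952 = 6283
30–39: 2650 × 0.948 = 2512
40–49: 4000 × 0.949 = 3796
50+: 4650 × 0.971 + 7250 × 0.673 = 4515 + 4879 = 9394
End of period: [1139, 4568, 6283, 2512, 3796, 9394]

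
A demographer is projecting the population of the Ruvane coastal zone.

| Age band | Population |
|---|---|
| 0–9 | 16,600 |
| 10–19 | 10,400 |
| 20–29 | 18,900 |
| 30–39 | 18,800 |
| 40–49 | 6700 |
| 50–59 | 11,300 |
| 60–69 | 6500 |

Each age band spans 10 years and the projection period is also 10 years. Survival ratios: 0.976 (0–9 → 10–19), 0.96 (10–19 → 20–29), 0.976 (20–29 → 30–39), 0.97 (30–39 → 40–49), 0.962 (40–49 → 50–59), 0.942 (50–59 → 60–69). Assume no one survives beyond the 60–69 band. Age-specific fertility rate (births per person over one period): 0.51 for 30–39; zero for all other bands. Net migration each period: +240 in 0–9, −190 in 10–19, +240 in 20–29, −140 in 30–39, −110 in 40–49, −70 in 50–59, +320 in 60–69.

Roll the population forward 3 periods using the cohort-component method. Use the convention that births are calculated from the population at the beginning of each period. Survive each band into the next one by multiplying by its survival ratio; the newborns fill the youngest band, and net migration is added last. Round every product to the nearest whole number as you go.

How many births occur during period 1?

9588

Call the bands 1 to 7, youngest first.
Period 1:
Births: 18800 × 0.51 = 9588
Band 2: 16600 × 0.976 = 16202
Band 3: 10400 × 0.96 = 9984
Band 4: 18900 × 0.976 = 18446
Band 5: 18800 × 0.97 = 18236
Band 6: 6700 × 0.962 = 6445
Band 7: 11300 × 0.942 = 10645
Net migration: Band 1 + 240 → 9828; Band 2 − 190 → 16012; Band 3 + 240 → 10224; Band 4 − 140 → 18306; Band 5 − 110 → 18126; Band 6 − 70 → 6375; Band 7 + 320 → 10965
Giving 9828 / 16012 / 10224 / 18306 / 18126 / 6375 / 10965.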